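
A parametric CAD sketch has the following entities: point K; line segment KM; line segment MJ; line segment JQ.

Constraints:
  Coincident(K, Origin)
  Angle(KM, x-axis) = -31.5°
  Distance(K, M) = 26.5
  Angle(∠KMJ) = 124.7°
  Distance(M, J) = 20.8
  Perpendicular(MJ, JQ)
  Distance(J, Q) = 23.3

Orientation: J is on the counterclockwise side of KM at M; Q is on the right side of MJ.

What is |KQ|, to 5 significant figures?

57.625

K is at the origin; KM runs at -31.5° with length 26.5, so M = 26.5·(cos -31.5°, sin -31.5°) = (22.595, -13.846). ∠KMJ = 124.7°, so MJ runs at -31.5° + (180° − 124.7°) = 23.800° from the x-axis; with |MJ| = 20.8, J = M + 20.8·(cos 23.800°, sin 23.800°) = (41.626, -5.4525). MJ ⟂ JQ; with |JQ| = 23.3 on the right of MJ, Q = J + 23.3·(0.40355, -0.91496) = (51.029, -26.771). Then |KQ| = |Q − K| = 57.625.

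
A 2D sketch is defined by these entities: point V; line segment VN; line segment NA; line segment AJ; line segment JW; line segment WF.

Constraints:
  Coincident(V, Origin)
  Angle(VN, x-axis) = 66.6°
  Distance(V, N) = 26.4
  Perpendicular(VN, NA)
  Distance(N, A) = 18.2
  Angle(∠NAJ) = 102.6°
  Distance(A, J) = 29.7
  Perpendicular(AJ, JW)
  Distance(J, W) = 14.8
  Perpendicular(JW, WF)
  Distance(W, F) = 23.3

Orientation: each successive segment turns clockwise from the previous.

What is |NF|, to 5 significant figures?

10.785

V is at the origin; VN runs at 66.6° with length 26.4, so N = (10.485, 24.229). The perpendicularity gives NA at right angles to VN, so NA runs at -23.400°; with |NA| = 18.2, A = (27.188, 17.001). ∠NAJ = 102.6° gives AJ at -100.80° from the x-axis; with |AJ| = 29.7, J = (21.623, -12.173). The perpendicularity gives JW at right angles to AJ, so JW runs at 169.20°; with |JW| = 14.8, W = (7.0848, -9.4001). JW ⟂ WF, so WF runs at 79.200°; with |WF| = 23.3, F = (11.451, 13.487). Then |NF| = |F − N| = 10.785.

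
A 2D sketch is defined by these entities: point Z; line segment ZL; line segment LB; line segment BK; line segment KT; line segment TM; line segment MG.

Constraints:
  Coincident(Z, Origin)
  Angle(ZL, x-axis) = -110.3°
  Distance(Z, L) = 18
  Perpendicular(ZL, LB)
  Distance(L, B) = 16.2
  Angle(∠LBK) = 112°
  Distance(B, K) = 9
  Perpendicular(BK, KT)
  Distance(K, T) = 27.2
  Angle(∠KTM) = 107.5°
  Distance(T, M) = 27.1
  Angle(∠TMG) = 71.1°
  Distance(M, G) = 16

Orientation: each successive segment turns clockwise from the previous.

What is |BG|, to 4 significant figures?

25.40

Z is at the origin; ZL runs at -110.3° with length 18.0, so L = (-6.245, -16.88). ZL is perpendicular to LB, so LB runs at 159.7°; with |LB| = 16.2, B = (-21.44, -11.26). ∠LBK = 112.0° gives BK at 91.70° from the x-axis; with |BK| = 9.0, K = (-21.71, -2.266). BK ⟂ KT, so KT runs at 1.700°; with |KT| = 27.2, T = (5.482, -1.459). ∠KTM = 107.5° gives TM at -70.80° from the x-axis; with |TM| = 27.1, M = (14.39, -27.05). ∠TMG = 71.1° gives MG at -179.7° from the x-axis; with |MG| = 16.0, G = (-1.605, -27.14). Then |BG| = |G − B| = 25.40.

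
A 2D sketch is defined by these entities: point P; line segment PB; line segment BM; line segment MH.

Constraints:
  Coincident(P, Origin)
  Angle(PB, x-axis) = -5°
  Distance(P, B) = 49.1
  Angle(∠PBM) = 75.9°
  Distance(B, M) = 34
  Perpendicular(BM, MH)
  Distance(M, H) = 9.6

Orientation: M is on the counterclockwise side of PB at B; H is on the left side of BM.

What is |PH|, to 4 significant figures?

43.95

P is at the origin; PB runs at -5.0° with length 49.1, so B = 49.1·(cos -5.0°, sin -5.0°) = (48.91, -4.279). ∠PBM = 75.9°, so BM runs at -5.0° + (180° − 75.9°) = 99.10° from the x-axis; with |BM| = 34.0, M = B + 34.0·(cos 99.10°, sin 99.10°) = (43.54, 29.29). BM ⟂ MH; with |MH| = 9.6 on the left of BM, H = M + 9.6·(-0.9874, -0.1582) = (34.06, 27.77). Then |PH| = |H − P| = 43.95.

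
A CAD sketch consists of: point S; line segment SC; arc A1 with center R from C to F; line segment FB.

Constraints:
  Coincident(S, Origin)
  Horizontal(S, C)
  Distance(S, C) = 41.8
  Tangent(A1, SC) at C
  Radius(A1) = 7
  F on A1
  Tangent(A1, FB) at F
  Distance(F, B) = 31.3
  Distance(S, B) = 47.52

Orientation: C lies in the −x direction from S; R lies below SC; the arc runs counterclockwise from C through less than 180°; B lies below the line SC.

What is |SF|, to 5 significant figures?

48.832

Checks: |RF| = 7.000 ✓; ∠(RF, FB) = 90.00° ✓; |FB| = 31.30 ✓; |SB| = 47.52 ✓.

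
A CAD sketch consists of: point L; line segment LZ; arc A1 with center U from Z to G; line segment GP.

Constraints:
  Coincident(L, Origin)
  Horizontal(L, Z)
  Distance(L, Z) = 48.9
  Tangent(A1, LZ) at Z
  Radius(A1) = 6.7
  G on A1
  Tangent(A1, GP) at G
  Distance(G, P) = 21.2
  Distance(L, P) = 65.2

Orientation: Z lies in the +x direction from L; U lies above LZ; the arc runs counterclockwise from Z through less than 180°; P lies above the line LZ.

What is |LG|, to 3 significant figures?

55.7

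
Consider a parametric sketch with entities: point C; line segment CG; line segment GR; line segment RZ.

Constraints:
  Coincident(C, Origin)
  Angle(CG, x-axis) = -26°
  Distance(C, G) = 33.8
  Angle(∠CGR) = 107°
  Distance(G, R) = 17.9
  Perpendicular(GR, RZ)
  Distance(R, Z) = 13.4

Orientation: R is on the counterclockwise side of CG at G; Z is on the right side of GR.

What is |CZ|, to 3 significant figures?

53.5

∠CGR = 107.0°, so GR runs at -26.0° + (180° − 107.0°) = 47.0° from the x-axis; with |GR| = 17.9, R = G + 17.9·(cos 47.0°, sin 47.0°) = (42.6, -1.73). GR ⟂ RZ; with |RZ| = 13.4 on the right of GR, Z = R + 13.4·(0.731, -0.682) = (52.4, -10.9). Then |CZ| = |Z − C| = 53.5.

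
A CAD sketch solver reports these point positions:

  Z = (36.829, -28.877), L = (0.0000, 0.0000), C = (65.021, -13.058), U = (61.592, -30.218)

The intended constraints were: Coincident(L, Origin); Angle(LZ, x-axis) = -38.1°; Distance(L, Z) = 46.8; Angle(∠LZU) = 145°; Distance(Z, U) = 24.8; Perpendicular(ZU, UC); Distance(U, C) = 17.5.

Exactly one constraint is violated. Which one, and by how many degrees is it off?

Perpendicular(ZU, UC) — off by 8.20°.

L = (0.00, 0.00) ✓; LZ at -38.10° ✓; |LZ| = 46.80 ✓; ∠LZU = 145.0° ✓; |ZU| = 24.80 ✓; ∠(ZU, UC) = 81.80° ✗; |UC| = 17.50 ✓.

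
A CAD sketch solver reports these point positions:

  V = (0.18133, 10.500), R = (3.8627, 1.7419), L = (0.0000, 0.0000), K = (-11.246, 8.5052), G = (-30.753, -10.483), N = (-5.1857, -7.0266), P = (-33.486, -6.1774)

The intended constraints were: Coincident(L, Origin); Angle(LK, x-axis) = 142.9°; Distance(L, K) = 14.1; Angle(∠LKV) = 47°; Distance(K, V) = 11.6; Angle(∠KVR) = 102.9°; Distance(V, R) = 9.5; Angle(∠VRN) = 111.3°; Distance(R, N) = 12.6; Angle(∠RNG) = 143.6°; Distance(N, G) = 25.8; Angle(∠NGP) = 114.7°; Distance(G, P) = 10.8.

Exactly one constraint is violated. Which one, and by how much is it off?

Distance(G, P) = 10.8 — off by 5.70.

L = (0.00, 0.00) ✓; LK at 142.9° ✓; |LK| = 14.10 ✓; ∠LKV = 47.00° ✓; |KV| = 11.60 ✓; ∠KVR = 102.9° ✓; |VR| = 9.500 ✓; ∠VRN = 111.3° ✓; |RN| = 12.60 ✓; ∠RNG = 143.6° ✓; |NG| = 25.80 ✓; ∠NGP = 114.7° ✓; |GP| = 5.100 ✗.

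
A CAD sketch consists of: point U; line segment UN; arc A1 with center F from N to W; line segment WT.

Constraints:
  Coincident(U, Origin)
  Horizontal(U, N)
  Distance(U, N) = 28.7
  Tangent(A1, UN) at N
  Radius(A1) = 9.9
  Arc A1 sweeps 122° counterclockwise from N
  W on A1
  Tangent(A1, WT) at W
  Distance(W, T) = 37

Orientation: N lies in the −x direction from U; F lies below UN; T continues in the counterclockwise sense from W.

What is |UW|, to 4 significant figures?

40.07

U is at the origin; UN is horizontal with |UN| = 28.7 and N on the −x side, so N = (-28.70, 0.000). The tangent condition forces FN to be normal to UN, so F = N + (0, -9.9) = (-28.70, -9.900). On A1, N sits at bearing 90° from F; a 122° counterclockwise sweep puts W at bearing 212°, so W = F + 9.9·(cos 212°, sin 212°) = (-37.10, -15.15). Then |UW| = |W − U| = 40.07.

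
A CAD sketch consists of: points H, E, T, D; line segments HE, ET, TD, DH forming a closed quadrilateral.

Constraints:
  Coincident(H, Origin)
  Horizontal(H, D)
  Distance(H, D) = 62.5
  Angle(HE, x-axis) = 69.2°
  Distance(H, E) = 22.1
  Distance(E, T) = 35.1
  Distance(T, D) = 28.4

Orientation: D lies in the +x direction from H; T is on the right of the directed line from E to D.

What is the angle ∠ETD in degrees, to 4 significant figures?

133.6°

H is at the origin; HD is horizontal with |HD| = 62.5 and D in +x, so D = (62.5, 0). HE runs at 69.2° with |HE| = 22.1, so E = (7.848, 20.66). T is determined by |ET| = 35.1 and |TD| = 28.4 together: it lies at the intersection of circle(E, 35.1) and circle(D, 28.4). With |ED| = 58.43, the foot of the radical line on ED is 32.85 from E and the perpendicular offset is √(35.1² − 32.85²) = 12.35. Taking the right-of-ED solution: T = (34.21, -2.513).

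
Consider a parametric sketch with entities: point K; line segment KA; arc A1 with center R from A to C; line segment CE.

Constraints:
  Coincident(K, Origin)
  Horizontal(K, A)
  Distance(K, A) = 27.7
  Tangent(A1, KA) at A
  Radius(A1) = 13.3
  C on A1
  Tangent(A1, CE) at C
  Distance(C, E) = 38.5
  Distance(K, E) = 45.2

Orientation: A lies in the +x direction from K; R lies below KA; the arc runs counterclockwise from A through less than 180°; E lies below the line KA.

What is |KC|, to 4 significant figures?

17.56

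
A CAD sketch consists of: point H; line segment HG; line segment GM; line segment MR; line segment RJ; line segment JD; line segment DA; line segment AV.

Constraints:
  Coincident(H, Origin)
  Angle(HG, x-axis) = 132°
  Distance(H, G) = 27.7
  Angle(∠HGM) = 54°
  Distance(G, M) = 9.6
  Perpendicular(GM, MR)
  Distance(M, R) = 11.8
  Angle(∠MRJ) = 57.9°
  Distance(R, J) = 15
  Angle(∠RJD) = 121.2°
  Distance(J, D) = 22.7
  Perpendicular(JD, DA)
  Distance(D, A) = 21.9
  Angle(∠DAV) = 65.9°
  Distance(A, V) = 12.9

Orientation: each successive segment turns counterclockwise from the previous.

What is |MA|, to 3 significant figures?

20.8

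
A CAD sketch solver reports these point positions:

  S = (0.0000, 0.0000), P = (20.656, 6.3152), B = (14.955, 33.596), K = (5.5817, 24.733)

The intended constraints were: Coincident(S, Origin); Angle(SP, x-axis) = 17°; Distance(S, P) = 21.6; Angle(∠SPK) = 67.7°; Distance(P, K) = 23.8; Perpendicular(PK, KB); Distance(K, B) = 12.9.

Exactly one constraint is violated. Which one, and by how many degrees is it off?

Perpendicular(PK, KB) — off by 4.10°.

S = (0.00, 0.00) ✓; SP at 17.00° ✓; |SP| = 21.60 ✓; ∠SPK = 67.70° ✓; |PK| = 23.80 ✓; ∠(PK, KB) = 85.90° ✗; |KB| = 12.90 ✓.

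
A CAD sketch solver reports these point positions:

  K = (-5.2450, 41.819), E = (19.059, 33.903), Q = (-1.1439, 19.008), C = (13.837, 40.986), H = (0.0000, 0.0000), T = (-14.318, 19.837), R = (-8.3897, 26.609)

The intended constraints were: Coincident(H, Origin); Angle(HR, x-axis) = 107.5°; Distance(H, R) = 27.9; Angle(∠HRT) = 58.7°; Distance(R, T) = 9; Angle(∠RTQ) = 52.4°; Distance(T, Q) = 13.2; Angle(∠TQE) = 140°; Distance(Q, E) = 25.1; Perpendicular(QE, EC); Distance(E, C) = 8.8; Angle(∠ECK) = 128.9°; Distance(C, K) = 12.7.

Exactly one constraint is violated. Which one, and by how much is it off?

Distance(C, K) = 12.7 — off by 6.40.

H = (0.00, 0.00) ✓; HR at 107.5° ✓; |HR| = 27.90 ✓; ∠HRT = 58.70° ✓; |RT| = 9.000 ✓; ∠RTQ = 52.40° ✓; |TQ| = 13.20 ✓; ∠TQE = 140.0° ✓; |QE| = 25.10 ✓; ∠(QE, EC) = 90.00° ✓; |EC| = 8.800 ✓; ∠ECK = 128.9° ✓; |CK| = 19.10 ✗.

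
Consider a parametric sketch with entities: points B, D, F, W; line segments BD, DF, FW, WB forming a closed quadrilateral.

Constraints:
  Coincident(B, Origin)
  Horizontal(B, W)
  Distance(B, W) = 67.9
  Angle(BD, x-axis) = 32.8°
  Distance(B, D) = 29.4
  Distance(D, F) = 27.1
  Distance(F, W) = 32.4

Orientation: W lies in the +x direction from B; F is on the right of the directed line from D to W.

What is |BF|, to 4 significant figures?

37.57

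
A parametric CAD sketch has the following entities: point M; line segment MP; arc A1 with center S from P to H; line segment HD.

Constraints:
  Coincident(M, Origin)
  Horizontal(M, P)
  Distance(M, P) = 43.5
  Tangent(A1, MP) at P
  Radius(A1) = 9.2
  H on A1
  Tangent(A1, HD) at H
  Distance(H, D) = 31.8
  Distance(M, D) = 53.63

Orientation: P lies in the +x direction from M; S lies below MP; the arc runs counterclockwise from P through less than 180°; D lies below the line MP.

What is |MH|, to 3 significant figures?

35.5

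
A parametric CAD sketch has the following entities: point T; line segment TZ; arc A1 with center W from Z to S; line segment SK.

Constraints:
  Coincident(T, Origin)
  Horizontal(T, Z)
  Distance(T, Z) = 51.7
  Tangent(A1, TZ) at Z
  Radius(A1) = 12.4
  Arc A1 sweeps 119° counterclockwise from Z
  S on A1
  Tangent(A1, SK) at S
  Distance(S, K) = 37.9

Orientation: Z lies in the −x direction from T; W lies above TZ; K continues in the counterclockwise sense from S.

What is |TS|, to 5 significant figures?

44.812

Tangency of A1 to TZ means the radius WZ is perpendicular to TZ, so W = Z + (0, 12.4) = (-51.700, 12.400). On A1, Z sits at bearing -90° from W; a 119° counterclockwise sweep puts S at bearing 29°, so S = W + 12.4·(cos 29°, sin 29°) = (-40.855, 18.412). Then |TS| = |S − T| = 44.812.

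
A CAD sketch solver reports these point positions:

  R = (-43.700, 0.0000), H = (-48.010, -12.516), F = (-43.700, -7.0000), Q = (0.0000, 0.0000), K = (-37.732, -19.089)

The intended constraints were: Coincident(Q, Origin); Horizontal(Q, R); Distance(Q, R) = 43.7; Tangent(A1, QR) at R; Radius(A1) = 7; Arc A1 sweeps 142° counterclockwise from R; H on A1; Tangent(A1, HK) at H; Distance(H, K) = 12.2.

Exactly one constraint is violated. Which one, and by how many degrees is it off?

Tangent(A1, HK) at H — off by 5.40°.

Q = (0.00, 0.00) ✓; Q.y = 0.00, R.y = 0.00 ✓; |QR| = 43.70 ✓; ∠(FR, RQ) = 90.00° ✓; |FR| = 7.000 ✓; bearing(F→H) − bearing(F→R) = 142.0° ✓; |FH| = 7.000 ✓; ∠(FH, HK) = 84.60° ✗; |HK| = 12.20 ✓.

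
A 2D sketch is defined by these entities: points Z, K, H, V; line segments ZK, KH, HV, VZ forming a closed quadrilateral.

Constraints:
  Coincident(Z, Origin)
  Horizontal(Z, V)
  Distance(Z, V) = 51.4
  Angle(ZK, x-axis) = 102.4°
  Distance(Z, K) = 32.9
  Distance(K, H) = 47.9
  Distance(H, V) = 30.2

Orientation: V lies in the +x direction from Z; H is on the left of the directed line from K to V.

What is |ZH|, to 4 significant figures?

49.51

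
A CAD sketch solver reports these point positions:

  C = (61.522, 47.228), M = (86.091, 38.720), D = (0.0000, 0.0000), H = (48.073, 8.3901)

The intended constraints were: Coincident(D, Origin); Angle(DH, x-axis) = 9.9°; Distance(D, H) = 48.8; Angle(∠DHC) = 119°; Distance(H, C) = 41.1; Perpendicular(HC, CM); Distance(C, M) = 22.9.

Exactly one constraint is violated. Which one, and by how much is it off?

Distance(C, M) = 22.9 — off by 3.10.

D = (0.00, 0.00) ✓; DH at 9.900° ✓; |DH| = 48.80 ✓; ∠DHC = 119.0° ✓; |HC| = 41.10 ✓; ∠(HC, CM) = 90.00° ✓; |CM| = 26.00 ✗.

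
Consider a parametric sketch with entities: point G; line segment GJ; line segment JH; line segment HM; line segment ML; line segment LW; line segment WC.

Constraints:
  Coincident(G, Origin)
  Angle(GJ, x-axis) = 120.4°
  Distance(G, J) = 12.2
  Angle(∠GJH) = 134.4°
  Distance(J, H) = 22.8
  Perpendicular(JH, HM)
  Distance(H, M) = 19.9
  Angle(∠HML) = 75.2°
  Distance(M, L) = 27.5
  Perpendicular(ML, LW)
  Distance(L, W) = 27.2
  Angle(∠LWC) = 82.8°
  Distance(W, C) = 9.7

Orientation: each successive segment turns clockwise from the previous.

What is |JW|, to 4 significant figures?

13.79

G is at the origin; GJ runs at 120.4° with length 12.2, so J = (-6.174, 10.52). ∠GJH = 134.4° gives JH at 74.80° from the x-axis; with |JH| = 22.8, H = (-0.1957, 32.53). JH ⟂ HM, so HM runs at -15.20°; with |HM| = 19.9, M = (19.01, 27.31). ∠HML = 75.2° gives ML at -120.0° from the x-axis; with |ML| = 27.5, L = (5.258, 3.492). The perpendicularity gives LW at right angles to ML, so LW runs at 150.0°; with |LW| = 27.2, W = (-18.30, 17.09). Then |JW| = |W − J| = 13.79.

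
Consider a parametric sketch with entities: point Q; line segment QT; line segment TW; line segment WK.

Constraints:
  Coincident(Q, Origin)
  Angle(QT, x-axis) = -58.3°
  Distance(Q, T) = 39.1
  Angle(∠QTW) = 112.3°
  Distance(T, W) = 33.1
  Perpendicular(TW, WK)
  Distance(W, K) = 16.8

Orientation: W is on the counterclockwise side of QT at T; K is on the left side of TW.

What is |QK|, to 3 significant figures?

51.7

Q is at the origin; QT runs at -58.3° with length 39.1, so T = 39.1·(cos -58.3°, sin -58.3°) = (20.5, -33.3). ∠QTW = 112.3°, so TW runs at -58.3° + (180° − 112.3°) = 9.40° from the x-axis; with |TW| = 33.1, W = T + 33.1·(cos 9.40°, sin 9.40°) = (53.2, -27.9). TW is perpendicular to WK; with |WK| = 16.8 on the left of TW, K = W + 16.8·(-0.163, 0.987) = (50.5, -11.3). Then |QK| = |K − Q| = 51.7.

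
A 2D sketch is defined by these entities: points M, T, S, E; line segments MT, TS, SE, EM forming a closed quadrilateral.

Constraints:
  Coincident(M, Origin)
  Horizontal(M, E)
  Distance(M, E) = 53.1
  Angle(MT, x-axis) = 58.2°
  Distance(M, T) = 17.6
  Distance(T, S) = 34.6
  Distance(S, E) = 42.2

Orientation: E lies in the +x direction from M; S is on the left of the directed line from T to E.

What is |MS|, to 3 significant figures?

51.7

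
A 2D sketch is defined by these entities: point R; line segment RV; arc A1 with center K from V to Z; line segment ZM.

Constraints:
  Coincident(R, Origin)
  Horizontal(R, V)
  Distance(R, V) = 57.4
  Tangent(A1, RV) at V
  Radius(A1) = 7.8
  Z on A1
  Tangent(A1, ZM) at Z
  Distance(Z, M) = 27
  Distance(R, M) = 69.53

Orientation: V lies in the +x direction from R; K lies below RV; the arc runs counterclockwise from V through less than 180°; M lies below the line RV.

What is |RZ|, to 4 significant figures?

51.20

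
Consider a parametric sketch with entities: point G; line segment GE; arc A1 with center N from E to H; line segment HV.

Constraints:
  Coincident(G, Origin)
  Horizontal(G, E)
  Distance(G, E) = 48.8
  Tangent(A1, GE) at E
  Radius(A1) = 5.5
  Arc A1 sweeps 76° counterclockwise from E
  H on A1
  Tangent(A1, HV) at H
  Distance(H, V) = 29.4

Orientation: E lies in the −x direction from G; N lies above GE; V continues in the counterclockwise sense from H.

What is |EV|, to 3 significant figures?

35.0

On A1, E sits at bearing -90° from N; a 76° counterclockwise sweep puts H at bearing -14°, so H = N + 5.5·(cos -14°, sin -14°) = (-43.5, 4.17). A1 meets HV tangentially, so NH is at right angles to HV, so HV runs along (−sin -14°, cos -14°); with |HV| = 29.4, V = (-36.4, 32.7). Then |EV| = |V − E| = 35.0.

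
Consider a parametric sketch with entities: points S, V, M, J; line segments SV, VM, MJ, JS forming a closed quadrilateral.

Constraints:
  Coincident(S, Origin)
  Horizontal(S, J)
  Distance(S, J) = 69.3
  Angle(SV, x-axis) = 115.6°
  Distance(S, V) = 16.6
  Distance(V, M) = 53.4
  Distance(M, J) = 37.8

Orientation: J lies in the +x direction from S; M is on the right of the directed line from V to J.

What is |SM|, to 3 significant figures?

39.4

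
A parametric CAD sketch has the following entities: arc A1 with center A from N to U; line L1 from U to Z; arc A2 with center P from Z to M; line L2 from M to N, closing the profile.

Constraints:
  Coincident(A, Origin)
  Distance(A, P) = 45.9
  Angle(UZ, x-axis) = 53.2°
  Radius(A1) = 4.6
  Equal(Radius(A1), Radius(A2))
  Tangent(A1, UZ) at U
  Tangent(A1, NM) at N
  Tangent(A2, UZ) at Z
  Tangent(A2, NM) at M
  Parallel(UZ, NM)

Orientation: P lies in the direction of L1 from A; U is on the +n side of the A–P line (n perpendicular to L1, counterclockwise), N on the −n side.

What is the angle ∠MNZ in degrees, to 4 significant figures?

11.33°

Tangency of A1 to both parallel lines with radius 4.6 puts U and N at A ± 4.6·n: U = (-3.683, 2.756), N = (3.683, -2.756). Equal radii place Z and M the same way about P: Z = P + 4.6·n = (23.81, 39.51), M = P − 4.6·n = (31.18, 34.00). Then cos ∠MNZ = NM·NZ / (|NM||NZ|), giving 11.33°.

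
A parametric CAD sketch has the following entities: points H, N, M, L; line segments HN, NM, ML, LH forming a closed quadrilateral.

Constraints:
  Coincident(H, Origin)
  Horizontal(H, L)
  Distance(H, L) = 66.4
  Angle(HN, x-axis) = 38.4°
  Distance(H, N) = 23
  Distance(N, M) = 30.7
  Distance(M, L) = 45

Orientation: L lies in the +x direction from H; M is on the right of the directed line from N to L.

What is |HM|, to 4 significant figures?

28.93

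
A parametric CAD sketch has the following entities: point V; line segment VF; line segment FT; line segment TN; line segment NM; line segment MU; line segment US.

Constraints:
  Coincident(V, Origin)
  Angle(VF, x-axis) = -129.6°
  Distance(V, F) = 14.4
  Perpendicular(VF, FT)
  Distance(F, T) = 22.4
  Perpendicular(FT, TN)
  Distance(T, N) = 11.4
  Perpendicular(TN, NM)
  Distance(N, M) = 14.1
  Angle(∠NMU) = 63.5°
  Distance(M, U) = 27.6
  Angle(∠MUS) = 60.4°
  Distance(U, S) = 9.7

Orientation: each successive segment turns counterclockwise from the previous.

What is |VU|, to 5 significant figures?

34.529

V is at the origin; VF runs at -129.6° with length 14.4, so F = (-9.1789, -11.095). The perpendicularity gives FT at right angles to VF, so FT runs at -39.600°; with |FT| = 22.4, T = (8.0806, -25.374). The perpendicularity gives TN at right angles to FT, so TN runs at 50.400°; with |TN| = 11.4, N = (15.347, -16.590). TN ⟂ NM, so NM runs at 140.40°; with |NM| = 14.1, M = (4.4830, -7.6022). ∠NMU = 63.5° gives MU at -103.10° from the x-axis; with |MU| = 27.6, U = (-1.7726, -34.484). Then |VU| = |U − V| = 34.529.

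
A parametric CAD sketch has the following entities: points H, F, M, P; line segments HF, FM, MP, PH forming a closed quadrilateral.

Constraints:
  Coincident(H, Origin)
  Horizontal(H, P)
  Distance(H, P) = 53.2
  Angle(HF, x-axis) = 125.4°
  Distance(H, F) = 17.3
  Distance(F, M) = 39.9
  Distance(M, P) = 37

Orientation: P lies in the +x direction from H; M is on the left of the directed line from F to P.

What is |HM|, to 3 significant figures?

38.7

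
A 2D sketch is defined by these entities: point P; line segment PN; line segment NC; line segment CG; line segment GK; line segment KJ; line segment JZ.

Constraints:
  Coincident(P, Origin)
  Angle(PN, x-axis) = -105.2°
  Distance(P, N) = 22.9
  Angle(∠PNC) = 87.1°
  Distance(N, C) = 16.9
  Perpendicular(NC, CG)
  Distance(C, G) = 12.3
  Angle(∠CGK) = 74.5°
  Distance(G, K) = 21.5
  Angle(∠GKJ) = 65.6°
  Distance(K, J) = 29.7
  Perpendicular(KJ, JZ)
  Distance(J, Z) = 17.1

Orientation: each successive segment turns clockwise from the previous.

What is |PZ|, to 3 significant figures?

39.1

P is at the origin; PN runs at -105.2° with length 22.9, so N = (-6.00, -22.1). ∠PNC = 87.1° gives NC at 162° from the x-axis; with |NC| = 16.9, C = (-22.1, -16.8). NC ⟂ CG, so CG runs at 71.9°; with |CG| = 12.3, G = (-18.2, -5.16). ∠CGK = 74.5° gives GK at -33.6° from the x-axis; with |GK| = 21.5, K = (-0.339, -17.1). ∠GKJ = 65.6° gives KJ at -148° from the x-axis; with |KJ| = 29.7, J = (-25.5, -32.8). KJ is perpendicular to JZ, so JZ runs at 122°; with |JZ| = 17.1, Z = (-34.6, -18.3). Then |PZ| = |Z − P| = 39.1.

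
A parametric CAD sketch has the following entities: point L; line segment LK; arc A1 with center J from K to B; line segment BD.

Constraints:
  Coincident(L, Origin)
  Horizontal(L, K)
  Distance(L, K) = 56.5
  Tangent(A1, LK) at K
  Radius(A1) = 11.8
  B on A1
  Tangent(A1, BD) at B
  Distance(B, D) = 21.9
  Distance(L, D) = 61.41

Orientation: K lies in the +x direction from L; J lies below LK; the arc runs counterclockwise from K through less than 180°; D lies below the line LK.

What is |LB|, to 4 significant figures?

47.26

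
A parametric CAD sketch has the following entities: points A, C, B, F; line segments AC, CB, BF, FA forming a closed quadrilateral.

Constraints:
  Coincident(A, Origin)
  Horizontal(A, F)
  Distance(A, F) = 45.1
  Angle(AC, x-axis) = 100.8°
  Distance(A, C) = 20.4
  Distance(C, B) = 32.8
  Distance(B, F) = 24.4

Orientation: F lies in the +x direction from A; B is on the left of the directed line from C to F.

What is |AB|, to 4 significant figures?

34.22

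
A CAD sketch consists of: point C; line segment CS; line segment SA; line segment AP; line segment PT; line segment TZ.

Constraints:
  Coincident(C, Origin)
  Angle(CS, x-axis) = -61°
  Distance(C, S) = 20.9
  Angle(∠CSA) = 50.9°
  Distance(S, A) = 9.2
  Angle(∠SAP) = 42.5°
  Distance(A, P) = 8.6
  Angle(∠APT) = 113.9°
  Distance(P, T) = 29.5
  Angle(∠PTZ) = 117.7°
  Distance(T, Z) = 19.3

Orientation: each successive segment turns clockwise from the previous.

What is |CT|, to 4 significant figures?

43.46

C is at the origin; CS runs at -61.0° with length 20.9, so S = (10.13, -18.28). ∠CSA = 50.9° gives SA at 169.9° from the x-axis; with |SA| = 9.2, A = (1.075, -16.67). ∠SAP = 42.5° gives AP at 32.40° from the x-axis; with |AP| = 8.6, P = (8.336, -12.06). ∠APT = 113.9° gives PT at -33.70° from the x-axis; with |PT| = 29.5, T = (32.88, -28.43). Then |CT| = |T − C| = 43.46.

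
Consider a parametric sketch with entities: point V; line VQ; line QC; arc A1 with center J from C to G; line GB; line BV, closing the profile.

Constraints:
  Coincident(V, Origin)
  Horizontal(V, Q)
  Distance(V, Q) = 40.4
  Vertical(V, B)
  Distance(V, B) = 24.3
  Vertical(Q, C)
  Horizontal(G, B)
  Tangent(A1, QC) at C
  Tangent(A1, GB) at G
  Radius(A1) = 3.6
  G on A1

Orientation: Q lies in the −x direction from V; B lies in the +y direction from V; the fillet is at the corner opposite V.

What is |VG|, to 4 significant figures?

44.10

V is at the origin; V and Q share the same y with |VQ| = 40.4 and Q on the −x side, so Q = (-40.40, 0.000). VB is vertical with |VB| = 24.3 and B on the +y side, so B = (0.000, 24.30). The virtual corner opposite V is at (-40.40, 24.30). A1 meets QC tangentially, so JC is at right angles to QC and A1 meets GB tangentially, so JG is at right angles to GB, with radius 3.6, so the center J sits 3.6 in from both sides at J = (-36.80, 20.70). That places the tangent points at C = (-40.40, 20.70) on QC and G = (-36.80, 24.30) on GB. Then |VG| = |G − V| = 44.10.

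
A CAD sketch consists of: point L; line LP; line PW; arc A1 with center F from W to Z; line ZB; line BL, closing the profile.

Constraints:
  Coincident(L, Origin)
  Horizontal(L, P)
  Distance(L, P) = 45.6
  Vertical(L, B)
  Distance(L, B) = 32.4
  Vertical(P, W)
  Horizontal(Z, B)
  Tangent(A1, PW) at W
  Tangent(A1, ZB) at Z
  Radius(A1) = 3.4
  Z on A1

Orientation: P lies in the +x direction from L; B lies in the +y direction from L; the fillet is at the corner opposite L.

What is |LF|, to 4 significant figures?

51.20

L is at the origin; L and P share the same y with |LP| = 45.6 and P on the +x side, so P = (45.60, 0.000). LB is vertical with |LB| = 32.4 and B on the +y side, so B = (0.000, 32.40). The virtual corner opposite L is at (45.60, 32.40). Since A1 is tangent to PW there, FW ⟂ PW and the tangent condition forces FZ to be normal to ZB, with radius 3.4, so the center F sits 3.4 in from both sides at F = (42.20, 29.00). Then |LF| = |F − L| = 51.20.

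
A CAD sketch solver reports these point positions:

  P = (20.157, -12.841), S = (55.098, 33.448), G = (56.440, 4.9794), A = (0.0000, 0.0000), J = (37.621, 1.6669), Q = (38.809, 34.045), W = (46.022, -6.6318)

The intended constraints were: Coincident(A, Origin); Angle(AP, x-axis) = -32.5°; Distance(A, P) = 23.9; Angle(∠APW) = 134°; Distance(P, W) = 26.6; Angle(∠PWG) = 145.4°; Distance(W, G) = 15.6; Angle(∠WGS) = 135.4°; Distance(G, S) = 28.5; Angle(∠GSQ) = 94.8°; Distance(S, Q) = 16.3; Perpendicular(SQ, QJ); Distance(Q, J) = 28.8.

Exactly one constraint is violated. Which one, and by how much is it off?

Distance(Q, J) = 28.8 — off by 3.60.

A = (0.00, 0.00) ✓; AP at -32.50° ✓; |AP| = 23.90 ✓; ∠APW = 134.0° ✓; |PW| = 26.60 ✓; ∠PWG = 145.4° ✓; |WG| = 15.60 ✓; ∠WGS = 135.4° ✓; |GS| = 28.50 ✓; ∠GSQ = 94.80° ✓; |SQ| = 16.30 ✓; ∠(SQ, QJ) = 90.00° ✓; |QJ| = 32.40 ✗.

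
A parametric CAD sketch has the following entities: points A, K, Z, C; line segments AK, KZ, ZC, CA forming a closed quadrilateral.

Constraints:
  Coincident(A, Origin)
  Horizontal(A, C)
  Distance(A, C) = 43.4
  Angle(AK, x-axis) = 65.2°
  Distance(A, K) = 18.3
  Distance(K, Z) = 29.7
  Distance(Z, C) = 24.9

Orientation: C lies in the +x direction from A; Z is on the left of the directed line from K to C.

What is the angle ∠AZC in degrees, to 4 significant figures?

72.91°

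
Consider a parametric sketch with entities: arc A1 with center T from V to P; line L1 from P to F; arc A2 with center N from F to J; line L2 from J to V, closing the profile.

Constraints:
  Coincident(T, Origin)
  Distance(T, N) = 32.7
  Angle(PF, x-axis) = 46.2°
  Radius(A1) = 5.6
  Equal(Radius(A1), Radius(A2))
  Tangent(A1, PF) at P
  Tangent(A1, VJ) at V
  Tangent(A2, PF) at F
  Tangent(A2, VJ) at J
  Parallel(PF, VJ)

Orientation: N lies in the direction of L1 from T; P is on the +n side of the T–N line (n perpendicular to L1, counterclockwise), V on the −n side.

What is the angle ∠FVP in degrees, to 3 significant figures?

71.1°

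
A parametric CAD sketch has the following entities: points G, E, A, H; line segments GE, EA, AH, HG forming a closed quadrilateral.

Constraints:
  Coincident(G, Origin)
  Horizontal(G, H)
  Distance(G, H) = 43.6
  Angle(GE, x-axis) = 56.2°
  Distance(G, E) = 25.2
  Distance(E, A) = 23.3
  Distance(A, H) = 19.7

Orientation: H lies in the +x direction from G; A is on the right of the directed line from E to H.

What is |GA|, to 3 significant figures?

23.9

G is at the origin; GH is horizontal with |GH| = 43.6 and H in +x, so H = (43.6, 0). GE runs at 56.2° with |GE| = 25.2, so E = (14.0, 20.9). A is determined by |EA| = 23.3 and |AH| = 19.7 together: it lies at the intersection of circle(E, 23.3) and circle(H, 19.7). With |EH| = 36.2, the foot of the radical line on EH is 20.3 from E and the perpendicular offset is √(23.3² − 20.3²) = 11.5. Taking the right-of-EH solution: A = (23.9, -0.160).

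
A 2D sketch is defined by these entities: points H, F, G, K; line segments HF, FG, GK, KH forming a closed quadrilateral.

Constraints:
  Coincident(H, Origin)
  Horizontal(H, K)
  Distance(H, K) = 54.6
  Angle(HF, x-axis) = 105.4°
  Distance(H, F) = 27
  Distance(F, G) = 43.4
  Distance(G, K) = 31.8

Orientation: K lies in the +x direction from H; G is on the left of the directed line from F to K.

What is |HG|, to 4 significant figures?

44.57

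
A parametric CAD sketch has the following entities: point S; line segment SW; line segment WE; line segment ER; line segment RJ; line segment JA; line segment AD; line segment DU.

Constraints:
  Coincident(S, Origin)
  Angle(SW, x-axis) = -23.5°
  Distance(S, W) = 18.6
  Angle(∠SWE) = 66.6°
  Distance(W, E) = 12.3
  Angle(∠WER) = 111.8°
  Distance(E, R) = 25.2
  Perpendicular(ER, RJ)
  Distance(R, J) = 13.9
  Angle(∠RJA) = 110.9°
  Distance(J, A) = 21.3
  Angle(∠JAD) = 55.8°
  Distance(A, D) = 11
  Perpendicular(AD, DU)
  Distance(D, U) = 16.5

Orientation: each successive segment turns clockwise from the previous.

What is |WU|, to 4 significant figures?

28.63

S is at the origin; SW runs at -23.5° with length 18.6, so W = (17.06, -7.417). ∠SWE = 66.6° gives WE at -136.9° from the x-axis; with |WE| = 12.3, E = (8.076, -15.82). ∠WER = 111.8° gives ER at 154.9° from the x-axis; with |ER| = 25.2, R = (-14.74, -5.131). ER ⟂ RJ, so RJ runs at 64.90°; with |RJ| = 13.9, J = (-8.848, 7.456). ∠RJA = 110.9° gives JA at -4.200° from the x-axis; with |JA| = 21.3, A = (12.40, 5.896). ∠JAD = 55.8° gives AD at -128.4° from the x-axis; with |AD| = 11.0, D = (5.563, -2.724). The perpendicularity gives DU at right angles to AD, so DU runs at 141.6°; with |DU| = 16.5, U = (-7.368, 7.525). Then |WU| = |U − W| = 28.63.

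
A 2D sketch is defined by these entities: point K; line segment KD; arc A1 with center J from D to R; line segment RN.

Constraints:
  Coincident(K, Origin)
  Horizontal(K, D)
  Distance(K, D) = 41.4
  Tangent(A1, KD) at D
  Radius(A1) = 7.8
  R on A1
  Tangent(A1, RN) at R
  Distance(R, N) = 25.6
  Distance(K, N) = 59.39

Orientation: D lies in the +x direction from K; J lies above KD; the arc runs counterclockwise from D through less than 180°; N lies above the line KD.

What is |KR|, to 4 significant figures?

49.82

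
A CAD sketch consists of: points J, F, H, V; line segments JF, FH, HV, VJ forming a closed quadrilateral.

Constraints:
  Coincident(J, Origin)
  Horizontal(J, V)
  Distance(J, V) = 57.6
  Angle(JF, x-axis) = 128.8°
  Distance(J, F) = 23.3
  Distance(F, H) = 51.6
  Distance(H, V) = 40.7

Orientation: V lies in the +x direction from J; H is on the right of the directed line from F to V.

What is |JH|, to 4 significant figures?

28.50

Checks: J.y = 0.00, V.y = 0.00 ✓; |FH| = 51.60 ✓; |HV| = 40.70 ✓.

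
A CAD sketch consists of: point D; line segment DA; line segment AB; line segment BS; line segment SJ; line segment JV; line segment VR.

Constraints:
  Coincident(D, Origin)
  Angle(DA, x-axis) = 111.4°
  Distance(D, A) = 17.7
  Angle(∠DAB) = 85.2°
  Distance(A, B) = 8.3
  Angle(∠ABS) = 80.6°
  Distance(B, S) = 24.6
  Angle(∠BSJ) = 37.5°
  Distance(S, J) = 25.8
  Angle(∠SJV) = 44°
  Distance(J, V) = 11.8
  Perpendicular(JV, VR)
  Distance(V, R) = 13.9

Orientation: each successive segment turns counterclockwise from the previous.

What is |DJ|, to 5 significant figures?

18.642

∠ABS = 80.6° gives BS at -54.400° from the x-axis; with |BS| = 24.6, S = (0.41466, -7.1871). ∠BSJ = 37.5° gives SJ at 88.100° from the x-axis; with |SJ| = 25.8, J = (1.2701, 18.599). Then |DJ| = |J − D| = 18.642.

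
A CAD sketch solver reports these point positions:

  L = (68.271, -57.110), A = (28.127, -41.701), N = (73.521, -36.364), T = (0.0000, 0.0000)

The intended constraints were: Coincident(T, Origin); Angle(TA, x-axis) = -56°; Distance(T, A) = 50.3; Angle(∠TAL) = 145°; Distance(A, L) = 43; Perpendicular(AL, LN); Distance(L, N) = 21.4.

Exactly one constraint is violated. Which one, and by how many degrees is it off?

Perpendicular(AL, LN) — off by 6.80°.

T = (0.00, 0.00) ✓; TA at -56.00° ✓; |TA| = 50.30 ✓; ∠TAL = 145.0° ✓; |AL| = 43.00 ✓; ∠(AL, LN) = 96.80° ✗; |LN| = 21.40 ✓.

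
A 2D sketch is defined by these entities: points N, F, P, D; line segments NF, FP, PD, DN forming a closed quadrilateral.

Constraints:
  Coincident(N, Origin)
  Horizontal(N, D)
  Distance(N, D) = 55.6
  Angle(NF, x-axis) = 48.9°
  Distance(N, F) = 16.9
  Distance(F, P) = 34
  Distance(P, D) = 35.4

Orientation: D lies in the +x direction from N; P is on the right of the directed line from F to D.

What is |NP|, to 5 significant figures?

31.107

Checks: |FP| = 34.00 ✓; |PD| = 35.40 ✓.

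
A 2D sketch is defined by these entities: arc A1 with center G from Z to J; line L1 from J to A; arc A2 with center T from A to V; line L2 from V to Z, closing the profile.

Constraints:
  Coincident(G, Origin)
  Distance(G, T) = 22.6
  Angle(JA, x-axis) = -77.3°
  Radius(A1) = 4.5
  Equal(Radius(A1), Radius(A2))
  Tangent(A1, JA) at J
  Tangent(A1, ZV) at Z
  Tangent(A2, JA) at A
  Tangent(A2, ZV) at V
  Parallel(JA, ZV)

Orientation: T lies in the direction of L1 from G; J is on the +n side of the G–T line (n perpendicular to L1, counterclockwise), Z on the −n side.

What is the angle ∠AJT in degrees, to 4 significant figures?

11.26°

The slot axis is L1's direction at -77.3°, so u = (cos -77.3°, sin -77.3°) = (0.2198, -0.9755) and n = (−sin -77.3°, cos -77.3°) = (0.9755, 0.2198). G is at the origin and T lies 22.6 along u from G, so T = 22.6·u = (4.969, -22.05). Tangency of A1 to both parallel lines with radius 4.5 puts J and Z at G ± 4.5·n: J = (4.390, 0.9893), Z = (-4.390, -0.9893). Equal radii place A and V the same way about T: A = T + 4.5·n = (9.358, -21.06), V = T − 4.5·n = (0.5786, -23.04). Then cos ∠AJT = JA·JT / (|JA||JT|), giving 11.26°.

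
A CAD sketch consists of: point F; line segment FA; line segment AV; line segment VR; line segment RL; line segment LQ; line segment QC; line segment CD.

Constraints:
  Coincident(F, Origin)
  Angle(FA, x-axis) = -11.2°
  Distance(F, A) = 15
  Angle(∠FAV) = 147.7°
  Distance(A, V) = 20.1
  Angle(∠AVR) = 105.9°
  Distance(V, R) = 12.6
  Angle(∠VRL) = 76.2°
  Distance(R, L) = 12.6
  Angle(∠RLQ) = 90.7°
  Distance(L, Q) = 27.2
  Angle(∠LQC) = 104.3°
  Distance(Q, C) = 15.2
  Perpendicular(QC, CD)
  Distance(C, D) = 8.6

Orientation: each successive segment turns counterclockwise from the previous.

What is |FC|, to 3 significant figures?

45.7

F is at the origin; FA runs at -11.2° with length 15.0, so A = (14.7, -2.91). ∠FAV = 147.7° gives AV at 21.1° from the x-axis; with |AV| = 20.1, V = (33.5, 4.32). ∠AVR = 105.9° gives VR at 95.2° from the x-axis; with |VR| = 12.6, R = (32.3, 16.9). ∠VRL = 76.2° gives RL at -161° from the x-axis; with |RL| = 12.6, L = (20.4, 12.8). ∠RLQ = 90.7° gives LQ at -71.7° from the x-axis; with |LQ| = 27.2, Q = (29.0, -13.1). ∠LQC = 104.3° gives QC at 4.00° from the x-axis; with |QC| = 15.2, C = (44.1, -12.0). Then |FC| = |C − F| = 45.7.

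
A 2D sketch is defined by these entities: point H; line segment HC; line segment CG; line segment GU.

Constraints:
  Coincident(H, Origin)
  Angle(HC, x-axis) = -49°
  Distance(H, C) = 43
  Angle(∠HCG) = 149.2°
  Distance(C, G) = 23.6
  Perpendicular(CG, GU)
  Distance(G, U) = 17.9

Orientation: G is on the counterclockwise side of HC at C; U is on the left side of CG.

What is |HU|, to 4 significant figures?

60.68

H is at the origin; HC runs at -49.0° with length 43.0, so C = 43.0·(cos -49.0°, sin -49.0°) = (28.21, -32.45). ∠HCG = 149.2°, so CG runs at -49.0° + (180° − 149.2°) = -18.20° from the x-axis; with |CG| = 23.6, G = C + 23.6·(cos -18.20°, sin -18.20°) = (50.63, -39.82). CG ⟂ GU; with |GU| = 17.9 on the left of CG, U = G + 17.9·(0.3123, 0.9500) = (56.22, -22.82). Then |HU| = |U − H| = 60.68.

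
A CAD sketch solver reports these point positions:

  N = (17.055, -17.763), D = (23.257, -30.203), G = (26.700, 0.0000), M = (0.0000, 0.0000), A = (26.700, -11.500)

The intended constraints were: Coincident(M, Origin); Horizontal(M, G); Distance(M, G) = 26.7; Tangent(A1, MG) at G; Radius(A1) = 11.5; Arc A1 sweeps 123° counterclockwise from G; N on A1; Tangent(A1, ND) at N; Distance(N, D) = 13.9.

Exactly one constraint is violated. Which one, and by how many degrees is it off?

Tangent(A1, ND) at N — off by 6.50°.

M = (0.00, 0.00) ✓; M.y = 0.00, G.y = 0.00 ✓; |MG| = 26.70 ✓; ∠(AG, GM) = 90.00° ✓; |AG| = 11.50 ✓; bearing(A→N) − bearing(A→G) = 123.0° ✓; |AN| = 11.50 ✓; ∠(AN, ND) = 96.50° ✗; |ND| = 13.90 ✓.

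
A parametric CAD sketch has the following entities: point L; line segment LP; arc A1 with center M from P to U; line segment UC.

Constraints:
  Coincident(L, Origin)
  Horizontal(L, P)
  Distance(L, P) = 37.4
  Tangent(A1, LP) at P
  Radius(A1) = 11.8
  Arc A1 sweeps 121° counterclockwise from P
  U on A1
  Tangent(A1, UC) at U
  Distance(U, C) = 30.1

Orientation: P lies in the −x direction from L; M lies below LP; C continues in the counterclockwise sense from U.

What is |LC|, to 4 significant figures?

54.15

L is at the origin; LP is horizontal with |LP| = 37.4 and P on the −x side, so P = (-37.40, 0.000). A1 meets LP tangentially, so MP is at right angles to LP, so M = P + (0, -11.8) = (-37.40, -11.80). On A1, P sits at bearing 90° from M; a 121° counterclockwise sweep puts U at bearing 211°, so U = M + 11.8·(cos 211°, sin 211°) = (-47.51, -17.88). Since A1 is tangent to UC there, MU ⟂ UC, so UC runs along (−sin 211°, cos 211°); with |UC| = 30.1, C = (-32.01, -43.68). Then |LC| = |C − L| = 54.15.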